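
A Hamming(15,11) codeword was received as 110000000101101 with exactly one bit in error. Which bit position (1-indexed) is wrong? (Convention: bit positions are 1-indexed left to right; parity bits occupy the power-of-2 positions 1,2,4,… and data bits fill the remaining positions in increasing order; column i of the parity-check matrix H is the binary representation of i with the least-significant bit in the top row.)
Syndrome s = H · r^T (mod 2), r = 110000000101101:
  s[0] = (101010101010101)·(110000000101101) mod 2 = 1+0+0+0+0+0+0+0+0+0+0+0+1+0+1 mod 2 = 1
  s[1] = (011001100110011)·(110000000101101) mod 2 = 0+1+0+0+0+0+0+0+0+1+0+0+0+0+1 mod 2 = 1
  s[2] = (000111100001111)·(110000000101101) mod 2 = 0+0+0+0+0+0+0+0+0+0+0+1+1+0+1 mod 2 = 1
  s[3] = (000000011111111)·(110000000101101) mod 2 = 0+0+0+0+0+0+0+0+0+1+0+1+1+0+1 mod 2 = 0
Syndrome = 1110
Column i of H is the binary representation of i, so the syndrome is the binary index of the flipped bit.
Read s = 1110 with s[0] as LSB: 1·2^0 + 1·2^1 + 1·2^2 + 0·2^3 = 7.
Error is at bit position 7.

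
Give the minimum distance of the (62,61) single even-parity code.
d_min = 2 (flipping one data bit also flips the parity bit, so the two closest codewords differ in exactly 2 positions).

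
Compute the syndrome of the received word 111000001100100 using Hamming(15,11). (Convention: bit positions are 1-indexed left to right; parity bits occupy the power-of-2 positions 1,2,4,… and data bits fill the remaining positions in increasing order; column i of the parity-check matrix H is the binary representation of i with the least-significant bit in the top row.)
Syndrome s = H · r^T (mod 2), r = 111000001100100:
  s[0] = (101010101010101)·(111000001100100) mod 2 = 1+0+1+0+0+0+0+0+1+0+0+0+1+0+0 mod 2 = 0
  s[1] = (011001100110011)·(111000001100100) mod 2 = 0+1+1+0+0+0+0+0+0+1+0+0+0+0+0 mod 2 = 1
  s[2] = (000111100001111)·(111000001100100) mod 2 = 0+0+0+0+0+0+0+0+0+0+0+0+1+0+0 mod 2 = 1
  s[3] = (000000011111111)·(111000001100100) mod 2 = 0+0+0+0+0+0+0+0+1+1+0+0+1+0+0 mod 2 = 1
Syndrome = 0111
Non-zero syndrome: error at position 14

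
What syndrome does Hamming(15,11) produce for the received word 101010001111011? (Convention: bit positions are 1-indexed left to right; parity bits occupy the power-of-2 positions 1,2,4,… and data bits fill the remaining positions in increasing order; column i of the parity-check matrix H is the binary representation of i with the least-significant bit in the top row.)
Syndrome s = H · r^T (mod 2), r = 101010001111011:
  s[0] = (101010101010101)·(101010001111011) mod 2 = 1+0+1+0+1+0+0+0+1+0+1+0+0+0+1 mod 2 = 0
  s[1] = (011001100110011)·(101010001111011) mod 2 = 0+0+1+0+0+0+0+0+0+1+1+0+0+1+1 mod 2 = 1
  s[2] = (000111100001111)·(101010001111011) mod 2 = 0+0+0+0+1+0+0+0+0+0+0+1+0+1+1 mod 2 = 0
  s[3] = (000000011111111)·(101010001111011) mod 2 = 0+0+0+0+0+0+0+0+1+1+1+1+0+1+1 mod 2 = 0
Syndrome = 0100
Non-zero syndrome: error at position 2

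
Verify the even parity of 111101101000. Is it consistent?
Sum of all bits: 1+1+1+1+0+1+1+0+1+0+0+0 = 7; 7 mod 2 = 1. Result is 1 → parity error detected.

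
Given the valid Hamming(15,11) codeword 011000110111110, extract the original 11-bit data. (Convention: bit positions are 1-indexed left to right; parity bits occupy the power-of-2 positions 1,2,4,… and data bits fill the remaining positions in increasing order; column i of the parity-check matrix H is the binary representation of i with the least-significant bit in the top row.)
Parity bits occupy power-of-2 positions; data bits are at positions {3,5,6,7,9,10,11,12,13,14,15} (1-indexed).
Extract: c[3]=1 c[5]=0 c[6]=0 c[7]=1 c[9]=0 c[10]=1 c[11]=1 c[12]=1 c[13]=1 c[14]=1 c[15]=0
Data = 10010111110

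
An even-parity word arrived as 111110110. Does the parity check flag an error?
Sum of received bits: 1+1+1+1+1+0+1+1+0 = 7; 7 mod 2 = 1. Result is 1 ≠ 0 → error detected.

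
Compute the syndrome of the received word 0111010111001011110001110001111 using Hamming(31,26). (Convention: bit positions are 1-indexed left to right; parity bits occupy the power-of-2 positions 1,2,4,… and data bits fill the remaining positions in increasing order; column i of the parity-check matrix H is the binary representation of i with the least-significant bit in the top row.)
Syndrome s = H · r^T (mod 2), r = 0111010111001011110001110001111:
  s[0] = (1010101010101010101010101010101)·(0111010111001011110001110001111) mod 2 = 0+0+1+0+0+0+0+0+1+0+0+0+1+0+1+0+1+0+0+0+0+0+1+0+0+0+0+0+1+0+1 mod 2 = 0
  s[1] = (0110011001100110011001100110011)·(0111010111001011110001110001111) mod 2 = 0+1+1+0+0+1+0+0+0+1+0+0+0+0+1+0+0+1+0+0+0+1+1+0+0+0+0+0+0+1+1 mod 2 = 0
  s[2] = (0001111000011110000111100001111)·(0111010111001011110001110001111) mod 2 = 0+0+0+1+0+1+0+0+0+0+0+0+1+0+1+0+0+0+0+0+0+1+1+0+0+0+0+1+1+1+1 mod 2 = 0
  s[3] = (0000000111111110000000011111111)·(0111010111001011110001110001111) mod 2 = 0+0+0+0+0+0+0+1+1+1+0+0+1+0+1+0+0+0+0+0+0+0+0+1+0+0+0+1+1+1+1 mod 2 = 0
  s[4] = (0000000000000001111111111111111)·(0111010111001011110001110001111) mod 2 = 0+0+0+0+0+0+0+0+0+0+0+0+0+0+0+1+1+1+0+0+0+1+1+1+0+0+0+1+1+1+1 mod 2 = 0
Syndrome = 00000
s = 0: no error detected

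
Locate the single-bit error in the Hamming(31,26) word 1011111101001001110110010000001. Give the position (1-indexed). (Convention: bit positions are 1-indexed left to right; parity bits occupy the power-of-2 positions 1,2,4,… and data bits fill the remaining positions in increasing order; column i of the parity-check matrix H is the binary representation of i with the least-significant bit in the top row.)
Syndrome s = H · r^T (mod 2), r = 1011111101001001110110010000001:
  s[0] = (1010101010101010101010101010101)·(1011111101001001110110010000001) mod 2 = 1+0+1+0+1+0+1+0+0+0+0+0+1+0+0+0+1+0+0+0+1+0+0+0+0+0+0+0+0+0+1 mod 2 = 0
  s[1] = (0110011001100110011001100110011)·(1011111101001001110110010000001) mod 2 = 0+0+1+0+0+1+1+0+0+1+0+0+0+0+0+0+0+1+0+0+0+0+0+0+0+0+0+0+0+0+1 mod 2 = 0
  s[2] = (0001111000011110000111100001111)·(1011111101001001110110010000001) mod 2 = 0+0+0+1+1+1+1+0+0+0+0+0+1+0+0+0+0+0+0+1+1+0+0+0+0+0+0+0+0+0+1 mod 2 = 0
  s[3] = (0000000111111110000000011111111)·(1011111101001001110110010000001) mod 2 = 0+0+0+0+0+0+0+1+0+1+0+0+1+0+0+0+0+0+0+0+0+0+0+1+0+0+0+0+0+0+1 mod 2 = 1
  s[4] = (0000000000000001111111111111111)·(1011111101001001110110010000001) mod 2 = 0+0+0+0+0+0+0+0+0+0+0+0+0+0+0+1+1+1+0+1+1+0+0+1+0+0+0+0+0+0+1 mod 2 = 1
Syndrome = 00011
Column i of H is the binary representation of i, so the syndrome is the binary index of the flipped bit.
Read s = 00011 with s[0] as LSB: 0·2^0 + 0·2^1 + 0·2^2 + 1·2^3 + 1·2^4 = 24.
Error is at bit position 24.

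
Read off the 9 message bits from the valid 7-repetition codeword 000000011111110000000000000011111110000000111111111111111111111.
Split into 7-bit blocks: 0000000 1111111 0000000 0000000 1111111 0000000 1111111 1111111 1111111
Data = 010010111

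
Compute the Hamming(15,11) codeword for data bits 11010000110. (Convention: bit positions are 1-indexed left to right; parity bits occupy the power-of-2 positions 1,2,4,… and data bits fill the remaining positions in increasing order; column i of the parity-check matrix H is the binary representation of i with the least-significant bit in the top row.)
Codeword c = d · G (mod 2), d = 11010000110:
  c[0] = d·G[:,0] = (11010000110)·(11011010101) mod 2 = 1+1+0+1+0+0+0+0+1+0+0 mod 2 = 0
  c[1] = d·G[:,1] = (11010000110)·(10110110011) mod 2 = 1+0+0+1+0+0+0+0+0+1+0 mod 2 = 1
  c[2] = d·G[:,2] = (11010000110)·(10000000000) mod 2 = 1+0+0+0+0+0+0+0+0+0+0 mod 2 = 1
  c[3] = d·G[:,3] = (11010000110)·(01110001111) mod 2 = 0+1+0+1+0+0+0+0+1+1+0 mod 2 = 0
  c[4] = d·G[:,4] = (11010000110)·(01000000000) mod 2 = 0+1+0+0+0+0+0+0+0+0+0 mod 2 = 1
  c[5] = d·G[:,5] = (11010000110)·(00100000000) mod 2 = 0+0+0+0+0+0+0+0+0+0+0 mod 2 = 0
  c[6] = d·G[:,6] = (11010000110)·(00010000000) mod 2 = 0+0+0+1+0+0+0+0+0+0+0 mod 2 = 1
  c[7] = d·G[:,7] = (11010000110)·(00001111111) mod 2 = 0+0+0+0+0+0+0+0+1+1+0 mod 2 = 0
  c[8] = d·G[:,8] = (11010000110)·(00001000000) mod 2 = 0+0+0+0+0+0+0+0+0+0+0 mod 2 = 0
  c[9] = d·G[:,9] = (11010000110)·(00000100000) mod 2 = 0+0+0+0+0+0+0+0+0+0+0 mod 2 = 0
  c[10] = d·G[:,10] = (11010000110)·(00000010000) mod 2 = 0+0+0+0+0+0+0+0+0+0+0 mod 2 = 0
  c[11] = d·G[:,11] = (11010000110)·(00000001000) mod 2 = 0+0+0+0+0+0+0+0+0+0+0 mod 2 = 0
  c[12] = d·G[:,12] = (11010000110)·(00000000100) mod 2 = 0+0+0+0+0+0+0+0+1+0+0 mod 2 = 1
  c[13] = d·G[:,13] = (11010000110)·(00000000010) mod 2 = 0+0+0+0+0+0+0+0+0+1+0 mod 2 = 1
  c[14] = d·G[:,14] = (11010000110)·(00000000001) mod 2 = 0+0+0+0+0+0+0+0+0+0+0 mod 2 = 0
Codeword = 011010100000110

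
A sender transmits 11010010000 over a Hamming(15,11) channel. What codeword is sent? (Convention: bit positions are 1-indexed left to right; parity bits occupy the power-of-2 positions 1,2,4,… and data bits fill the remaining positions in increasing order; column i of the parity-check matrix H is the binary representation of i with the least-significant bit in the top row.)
Codeword c = d · G (mod 2), d = 11010010000:
  c[0] = d·G[:,0] = (11010010000)·(11011010101) mod 2 = 1+1+0+1+0+0+1+0+0+0+0 mod 2 = 0
  c[1] = d·G[:,1] = (11010010000)·(10110110011) mod 2 = 1+0+0+1+0+0+1+0+0+0+0 mod 2 = 1
  c[2] = d·G[:,2] = (11010010000)·(10000000000) mod 2 = 1+0+0+0+0+0+0+0+0+0+0 mod 2 = 1
  c[3] = d·G[:,3] = (11010010000)·(01110001111) mod 2 = 0+1+0+1+0+0+0+0+0+0+0 mod 2 = 0
  c[4] = d·G[:,4] = (11010010000)·(01000000000) mod 2 = 0+1+0+0+0+0+0+0+0+0+0 mod 2 = 1
  c[5] = d·G[:,5] = (11010010000)·(00100000000) mod 2 = 0+0+0+0+0+0+0+0+0+0+0 mod 2 = 0
  c[6] = d·G[:,6] = (11010010000)·(00010000000) mod 2 = 0+0+0+1+0+0+0+0+0+0+0 mod 2 = 1
  c[7] = d·G[:,7] = (11010010000)·(00001111111) mod 2 = 0+0+0+0+0+0+1+0+0+0+0 mod 2 = 1
  c[8] = d·G[:,8] = (11010010000)·(00001000000) mod 2 = 0+0+0+0+0+0+0+0+0+0+0 mod 2 = 0
  c[9] = d·G[:,9] = (11010010000)·(00000100000) mod 2 = 0+0+0+0+0+0+0+0+0+0+0 mod 2 = 0
  c[10] = d·G[:,10] = (11010010000)·(00000010000) mod 2 = 0+0+0+0+0+0+1+0+0+0+0 mod 2 = 1
  c[11] = d·G[:,11] = (11010010000)·(00000001000) mod 2 = 0+0+0+0+0+0+0+0+0+0+0 mod 2 = 0
  c[12] = d·G[:,12] = (11010010000)·(00000000100) mod 2 = 0+0+0+0+0+0+0+0+0+0+0 mod 2 = 0
  c[13] = d·G[:,13] = (11010010000)·(00000000010) mod 2 = 0+0+0+0+0+0+0+0+0+0+0 mod 2 = 0
  c[14] = d·G[:,14] = (11010010000)·(00000000001) mod 2 = 0+0+0+0+0+0+0+0+0+0+0 mod 2 = 0
Codeword = 011010110010000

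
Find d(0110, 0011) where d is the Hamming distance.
XOR = 0101, count of 1s = 2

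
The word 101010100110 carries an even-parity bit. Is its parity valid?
Sum of all bits: 1+0+1+0+1+0+1+0+0+1+1+0 = 6; 6 mod 2 = 0. Result is 0 → valid parity.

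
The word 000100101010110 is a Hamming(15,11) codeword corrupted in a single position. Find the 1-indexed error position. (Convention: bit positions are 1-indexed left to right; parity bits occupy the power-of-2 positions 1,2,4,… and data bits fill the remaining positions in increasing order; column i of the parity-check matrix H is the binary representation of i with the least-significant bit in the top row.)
Syndrome s = H · r^T (mod 2), r = 000100101010110:
  s[0] = (101010101010101)·(000100101010110) mod 2 = 0+0+0+0+0+0+1+0+1+0+1+0+1+0+0 mod 2 = 0
  s[1] = (011001100110011)·(000100101010110) mod 2 = 0+0+0+0+0+0+1+0+0+0+1+0+0+1+0 mod 2 = 1
  s[2] = (000111100001111)·(000100101010110) mod 2 = 0+0+0+1+0+0+1+0+0+0+0+0+1+1+0 mod 2 = 0
  s[3] = (000000011111111)·(000100101010110) mod 2 = 0+0+0+0+0+0+0+0+1+0+1+0+1+1+0 mod 2 = 0
Syndrome = 0100
Column i of H is the binary representation of i, so the syndrome is the binary index of the flipped bit.
Read s = 0100 with s[0] as LSB: 0·2^0 + 1·2^1 + 0·2^2 + 0·2^3 = 2.
Error is at bit position 2.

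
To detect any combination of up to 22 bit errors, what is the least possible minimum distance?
Detecting e errors requires d_min ≥ e + 1 = 22 + 1 = 23.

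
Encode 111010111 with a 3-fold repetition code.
Repeat each bit 3× and concatenate:
1→111  1→111  1→111  0→000  1→111  0→000  1→111  1→111  1→111
Codeword = 111111111000111000111111111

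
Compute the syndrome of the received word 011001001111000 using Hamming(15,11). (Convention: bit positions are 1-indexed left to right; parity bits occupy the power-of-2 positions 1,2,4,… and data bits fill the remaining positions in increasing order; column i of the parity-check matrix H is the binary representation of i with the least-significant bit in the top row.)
Syndrome s = H · r^T (mod 2), r = 011001001111000:
  s[0] = (101010101010101)·(011001001111000) mod 2 = 0+0+1+0+0+0+0+0+1+0+1+0+0+0+0 mod 2 = 1
  s[1] = (011001100110011)·(011001001111000) mod 2 = 0+1+1+0+0+1+0+0+0+1+1+0+0+0+0 mod 2 = 1
  s[2] = (000111100001111)·(011001001111000) mod 2 = 0+0+0+0+0+1+0+0+0+0+0+1+0+0+0 mod 2 = 0
  s[3] = (000000011111111)·(011001001111000) mod 2 = 0+0+0+0+0+0+0+0+1+1+1+1+0+0+0 mod 2 = 0
Syndrome = 1100
Non-zero syndrome: error at position 3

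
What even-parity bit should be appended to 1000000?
Sum of data bits: 1+0+0+0+0+0+0 = 1.
1 mod 2 = 1, so parity bit = 1.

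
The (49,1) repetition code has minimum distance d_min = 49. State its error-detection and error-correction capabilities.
Detection only: up to d_min − 1 = 48 errors.
Correction: up to ⌊(d_min − 1)/2⌋ = ⌊48/2⌋ = 24 errors.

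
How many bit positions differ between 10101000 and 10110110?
XOR = 00011110, count of 1s = 4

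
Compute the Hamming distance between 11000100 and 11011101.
XOR = 00011001, count of 1s = 3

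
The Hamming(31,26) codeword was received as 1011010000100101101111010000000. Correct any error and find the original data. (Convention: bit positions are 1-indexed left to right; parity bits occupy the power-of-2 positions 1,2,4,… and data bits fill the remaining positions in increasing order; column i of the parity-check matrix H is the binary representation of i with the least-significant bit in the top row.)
Syndrome s = H · r^T (mod 2), r = 1011010000100101101111010000000:
  s[0] = (1010101010101010101010101010101)·(1011010000100101101111010000000) mod 2 = 1+0+1+0+0+0+0+0+0+0+1+0+0+0+0+0+1+0+1+0+1+0+0+0+0+0+0+0+0+0+0 mod 2 = 0
  s[1] = (0110011001100110011001100110011)·(1011010000100101101111010000000) mod 2 = 0+0+1+0+0+1+0+0+0+0+1+0+0+1+0+0+0+0+1+0+0+1+0+0+0+0+0+0+0+0+0 mod 2 = 0
  s[2] = (0001111000011110000111100001111)·(1011010000100101101111010000000) mod 2 = 0+0+0+1+0+1+0+0+0+0+0+0+0+1+0+0+0+0+0+1+1+1+0+0+0+0+0+0+0+0+0 mod 2 = 0
  s[3] = (0000000111111110000000011111111)·(1011010000100101101111010000000) mod 2 = 0+0+0+0+0+0+0+0+0+0+1+0+0+1+0+0+0+0+0+0+0+0+0+1+0+0+0+0+0+0+0 mod 2 = 1
  s[4] = (0000000000000001111111111111111)·(1011010000100101101111010000000) mod 2 = 0+0+0+0+0+0+0+0+0+0+0+0+0+0+0+1+1+0+1+1+1+1+0+1+0+0+0+0+0+0+0 mod 2 = 1
Syndrome = 00011
Column 24 of H equals this syndrome → error at bit 24 (1-indexed).
Flip bit 24: 1011010000100101101111010000000 → 1011010000100101101111000000000
Extract data bits at positions {3,5,6,7,9,10,11,12,13,14,15,17,18,19,20,21,22,23,24,25,26,27,28,29,30,31}: 10100010010101111000000000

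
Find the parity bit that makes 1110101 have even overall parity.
Sum of data bits: 1+1+1+0+1+0+1 = 5.
5 mod 2 = 1, so parity bit = 1.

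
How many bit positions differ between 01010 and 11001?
XOR = 10011, count of 1s = 3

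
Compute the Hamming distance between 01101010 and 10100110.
XOR = 11001100, count of 1s = 4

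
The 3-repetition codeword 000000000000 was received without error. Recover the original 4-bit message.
Split into 3-bit blocks: 000 000 000 000
Data = 0000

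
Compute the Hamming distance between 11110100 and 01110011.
XOR = 10000111, count of 1s = 4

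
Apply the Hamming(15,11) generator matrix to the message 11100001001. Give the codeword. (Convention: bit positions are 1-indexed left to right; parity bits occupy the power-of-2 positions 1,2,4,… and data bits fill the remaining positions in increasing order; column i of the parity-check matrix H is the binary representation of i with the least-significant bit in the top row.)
Codeword c = d · G (mod 2), d = 11100001001:
  c[0] = d·G[:,0] = (11100001001)·(11011010101) mod 2 = 1+1+0+0+0+0+0+0+0+0+1 mod 2 = 1
  c[1] = d·G[:,1] = (11100001001)·(10110110011) mod 2 = 1+0+1+0+0+0+0+0+0+0+1 mod 2 = 1
  c[2] = d·G[:,2] = (11100001001)·(10000000000) mod 2 = 1+0+0+0+0+0+0+0+0+0+0 mod 2 = 1
  c[3] = d·G[:,3] = (11100001001)·(01110001111) mod 2 = 0+1+1+0+0+0+0+1+0+0+1 mod 2 = 0
  c[4] = d·G[:,4] = (11100001001)·(01000000000) mod 2 = 0+1+0+0+0+0+0+0+0+0+0 mod 2 = 1
  c[5] = d·G[:,5] = (11100001001)·(00100000000) mod 2 = 0+0+1+0+0+0+0+0+0+0+0 mod 2 = 1
  c[6] = d·G[:,6] = (11100001001)·(00010000000) mod 2 = 0+0+0+0+0+0+0+0+0+0+0 mod 2 = 0
  c[7] = d·G[:,7] = (11100001001)·(00001111111) mod 2 = 0+0+0+0+0+0+0+1+0+0+1 mod 2 = 0
  c[8] = d·G[:,8] = (11100001001)·(00001000000) mod 2 = 0+0+0+0+0+0+0+0+0+0+0 mod 2 = 0
  c[9] = d·G[:,9] = (11100001001)·(00000100000) mod 2 = 0+0+0+0+0+0+0+0+0+0+0 mod 2 = 0
  c[10] = d·G[:,10] = (11100001001)·(00000010000) mod 2 = 0+0+0+0+0+0+0+0+0+0+0 mod 2 = 0
  c[11] = d·G[:,11] = (11100001001)·(00000001000) mod 2 = 0+0+0+0+0+0+0+1+0+0+0 mod 2 = 1
  c[12] = d·G[:,12] = (11100001001)·(00000000100) mod 2 = 0+0+0+0+0+0+0+0+0+0+0 mod 2 = 0
  c[13] = d·G[:,13] = (11100001001)·(00000000010) mod 2 = 0+0+0+0+0+0+0+0+0+0+0 mod 2 = 0
  c[14] = d·G[:,14] = (11100001001)·(00000000001) mod 2 = 0+0+0+0+0+0+0+0+0+0+1 mod 2 = 1
Codeword = 111011000001001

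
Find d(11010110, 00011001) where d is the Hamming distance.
XOR = 11001111, count of 1s = 6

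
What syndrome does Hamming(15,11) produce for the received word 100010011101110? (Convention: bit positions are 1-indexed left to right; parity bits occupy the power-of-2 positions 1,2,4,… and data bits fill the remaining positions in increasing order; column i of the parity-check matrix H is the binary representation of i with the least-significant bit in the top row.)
Syndrome s = H · r^T (mod 2), r = 100010011101110:
  s[0] = (101010101010101)·(100010011101110) mod 2 = 1+0+0+0+1+0+0+0+1+0+0+0+1+0+0 mod 2 = 0
  s[1] = (011001100110011)·(100010011101110) mod 2 = 0+0+0+0+0+0+0+0+0+1+0+0+0+1+0 mod 2 = 0
  s[2] = (000111100001111)·(100010011101110) mod 2 = 0+0+0+0+1+0+0+0+0+0+0+1+1+1+0 mod 2 = 0
  s[3] = (000000011111111)·(100010011101110) mod 2 = 0+0+0+0+0+0+0+1+1+1+0+1+1+1+0 mod 2 = 0
Syndrome = 0000
s = 0: no error detected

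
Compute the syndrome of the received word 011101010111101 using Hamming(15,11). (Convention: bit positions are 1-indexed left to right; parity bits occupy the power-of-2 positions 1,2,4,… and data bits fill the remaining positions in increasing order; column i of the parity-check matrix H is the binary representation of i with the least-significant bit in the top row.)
Syndrome s = H · r^T (mod 2), r = 011101010111101:
  s[0] = (101010101010101)·(011101010111101) mod 2 = 0+0+1+0+0+0+0+0+0+0+1+0+1+0+1 mod 2 = 0
  s[1] = (011001100110011)·(011101010111101) mod 2 = 0+1+1+0+0+1+0+0+0+1+1+0+0+0+1 mod 2 = 0
  s[2] = (000111100001111)·(011101010111101) mod 2 = 0+0+0+1+0+1+0+0+0+0+0+1+1+0+1 mod 2 = 1
  s[3] = (000000011111111)·(011101010111101) mod 2 = 0+0+0+0+0+0+0+1+0+1+1+1+1+0+1 mod 2 = 0
Syndrome = 0010
Non-zero syndrome: error at position 4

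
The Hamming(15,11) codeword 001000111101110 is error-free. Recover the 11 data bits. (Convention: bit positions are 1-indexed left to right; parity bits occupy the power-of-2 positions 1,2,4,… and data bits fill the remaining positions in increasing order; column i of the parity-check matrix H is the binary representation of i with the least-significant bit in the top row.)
Parity bits occupy power-of-2 positions; data bits are at positions {3,5,6,7,9,10,11,12,13,14,15} (1-indexed).
Extract: c[3]=1 c[5]=0 c[6]=0 c[7]=1 c[9]=1 c[10]=1 c[11]=0 c[12]=1 c[13]=1 c[14]=1 c[15]=0
Data = 10011101110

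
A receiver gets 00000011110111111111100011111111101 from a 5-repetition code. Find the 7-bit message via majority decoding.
Split into 5-bit blocks and majority-vote each:
  block 1 = 00000: 0 ones, 5 zeros → 0
  block 2 = 01111: 4 ones, 1 zeros → 1
  block 3 = 01111: 4 ones, 1 zeros → 1
  block 4 = 11111: 5 ones, 0 zeros → 1
  block 5 = 10001: 2 ones, 3 zeros → 0
  block 6 = 11111: 5 ones, 0 zeros → 1
  block 7 = 11101: 4 ones, 1 zeros → 1
Decoded = 0111011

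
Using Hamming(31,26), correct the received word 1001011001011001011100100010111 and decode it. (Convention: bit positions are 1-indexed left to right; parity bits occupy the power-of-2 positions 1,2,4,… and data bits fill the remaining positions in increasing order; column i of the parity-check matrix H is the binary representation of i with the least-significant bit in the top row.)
Syndrome s = H · r^T (mod 2), r = 1001011001011001011100100010111:
  s[0] = (1010101010101010101010101010101)·(1001011001011001011100100010111) mod 2 = 1+0+0+0+0+0+1+0+0+0+0+0+1+0+0+0+0+0+1+0+0+0+1+0+0+0+1+0+1+0+1 mod 2 = 0
  s[1] = (0110011001100110011001100110011)·(1001011001011001011100100010111) mod 2 = 0+0+0+0+0+1+1+0+0+1+0+0+0+0+0+0+0+1+1+0+0+0+1+0+0+0+1+0+0+1+1 mod 2 = 1
  s[2] = (0001111000011110000111100001111)·(1001011001011001011100100010111) mod 2 = 0+0+0+1+0+1+1+0+0+0+0+1+1+0+0+0+0+0+0+1+0+0+1+0+0+0+0+0+1+1+1 mod 2 = 0
  s[3] = (0000000111111110000000011111111)·(1001011001011001011100100010111) mod 2 = 0+0+0+0+0+0+0+0+0+1+0+1+1+0+0+0+0+0+0+0+0+0+0+0+0+0+1+0+1+1+1 mod 2 = 1
  s[4] = (0000000000000001111111111111111)·(1001011001011001011100100010111) mod 2 = 0+0+0+0+0+0+0+0+0+0+0+0+0+0+0+1+0+1+1+1+0+0+1+0+0+0+1+0+1+1+1 mod 2 = 1
Syndrome = 01011
Column 26 of H equals this syndrome → error at bit 26 (1-indexed).
Flip bit 26: 1001011001011001011100100010111 → 1001011001011001011100100110111
Extract data bits at positions {3,5,6,7,9,10,11,12,13,14,15,17,18,19,20,21,22,23,24,25,26,27,28,29,30,31}: 00110101100011100100110111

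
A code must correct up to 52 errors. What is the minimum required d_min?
Correcting t errors requires d_min ≥ 2t + 1 = 2·52 + 1 = 105.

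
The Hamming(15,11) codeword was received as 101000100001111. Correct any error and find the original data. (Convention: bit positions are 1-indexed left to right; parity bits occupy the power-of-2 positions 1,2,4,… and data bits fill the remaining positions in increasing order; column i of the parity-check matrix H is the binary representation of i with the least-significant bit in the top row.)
Syndrome s = H · r^T (mod 2), r = 101000100001111:
  s[0] = (101010101010101)·(101000100001111) mod 2 = 1+0+1+0+0+0+1+0+0+0+0+0+1+0+1 mod 2 = 1
  s[1] = (011001100110011)·(101000100001111) mod 2 = 0+0+1+0+0+0+1+0+0+0+0+0+0+1+1 mod 2 = 0
  s[2] = (000111100001111)·(101000100001111) mod 2 = 0+0+0+0+0+0+1+0+0+0+0+1+1+1+1 mod 2 = 1
  s[3] = (000000011111111)·(101000100001111) mod 2 = 0+0+0+0+0+0+0+0+0+0+0+1+1+1+1 mod 2 = 0
Syndrome = 1010
Column 5 of H equals this syndrome → error at bit 5 (1-indexed).
Flip bit 5: 101000100001111 → 101010100001111
Extract data bits at positions {3,5,6,7,9,10,11,12,13,14,15}: 11010001111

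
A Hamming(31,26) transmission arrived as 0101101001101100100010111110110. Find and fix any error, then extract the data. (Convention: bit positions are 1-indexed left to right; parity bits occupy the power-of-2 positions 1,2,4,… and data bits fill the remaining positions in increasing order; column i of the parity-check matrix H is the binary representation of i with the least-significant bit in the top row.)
Syndrome s = H · r^T (mod 2), r = 0101101001101100100010111110110:
  s[0] = (1010101010101010101010101010101)·(0101101001101100100010111110110) mod 2 = 0+0+0+0+1+0+1+0+0+0+1+0+1+0+0+0+1+0+0+0+1+0+1+0+1+0+1+0+1+0+0 mod 2 = 0
  s[1] = (0110011001100110011001100110011)·(0101101001101100100010111110110) mod 2 = 0+1+0+0+0+0+1+0+0+1+1+0+0+1+0+0+0+0+0+0+0+0+1+0+0+1+1+0+0+1+0 mod 2 = 1
  s[2] = (0001111000011110000111100001111)·(0101101001101100100010111110110) mod 2 = 0+0+0+1+1+0+1+0+0+0+0+0+1+1+0+0+0+0+0+0+1+0+1+0+0+0+0+0+1+1+0 mod 2 = 1
  s[3] = (0000000111111110000000011111111)·(0101101001101100100010111110110) mod 2 = 0+0+0+0+0+0+0+0+0+1+1+0+1+1+0+0+0+0+0+0+0+0+0+1+1+1+1+0+1+1+0 mod 2 = 0
  s[4] = (0000000000000001111111111111111)·(0101101001101100100010111110110) mod 2 = 0+0+0+0+0+0+0+0+0+0+0+0+0+0+0+0+1+0+0+0+1+0+1+1+1+1+1+0+1+1+0 mod 2 = 1
Syndrome = 01101
Column 22 of H equals this syndrome → error at bit 22 (1-indexed).
Flip bit 22: 0101101001101100100010111110110 → 0101101001101100100011111110110
Extract data bits at positions {3,5,6,7,9,10,11,12,13,14,15,17,18,19,20,21,22,23,24,25,26,27,28,29,30,31}: 01010110110100011111110110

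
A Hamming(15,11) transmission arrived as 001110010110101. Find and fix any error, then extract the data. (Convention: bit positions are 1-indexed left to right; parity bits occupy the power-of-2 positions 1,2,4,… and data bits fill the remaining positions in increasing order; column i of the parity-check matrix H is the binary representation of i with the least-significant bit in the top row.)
Syndrome s = H · r^T (mod 2), r = 001110010110101:
  s[0] = (101010101010101)·(001110010110101) mod 2 = 0+0+1+0+1+0+0+0+0+0+1+0+1+0+1 mod 2 = 1
  s[1] = (011001100110011)·(001110010110101) mod 2 = 0+0+1+0+0+0+0+0+0+1+1+0+0+0+1 mod 2 = 0
  s[2] = (000111100001111)·(001110010110101) mod 2 = 0+0+0+1+1+0+0+0+0+0+0+0+1+0+1 mod 2 = 0
  s[3] = (000000011111111)·(001110010110101) mod 2 = 0+0+0+0+0+0+0+1+0+1+1+0+1+0+1 mod 2 = 1
Syndrome = 1001
Column 9 of H equals this syndrome → error at bit 9 (1-indexed).
Flip bit 9: 001110010110101 → 001110011110101
Extract data bits at positions {3,5,6,7,9,10,11,12,13,14,15}: 11001110101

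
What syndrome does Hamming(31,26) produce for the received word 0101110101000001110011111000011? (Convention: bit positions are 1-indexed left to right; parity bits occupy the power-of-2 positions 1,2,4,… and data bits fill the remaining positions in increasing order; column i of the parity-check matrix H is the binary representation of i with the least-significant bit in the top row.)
Syndrome s = H · r^T (mod 2), r = 0101110101000001110011111000011:
  s[0] = (1010101010101010101010101010101)·(0101110101000001110011111000011) mod 2 = 0+0+0+0+1+0+0+0+0+0+0+0+0+0+0+0+1+0+0+0+1+0+1+0+1+0+0+0+0+0+1 mod 2 = 0
  s[1] = (0110011001100110011001100110011)·(0101110101000001110011111000011) mod 2 = 0+1+0+0+0+1+0+0+0+1+0+0+0+0+0+0+0+1+0+0+0+1+1+0+0+0+0+0+0+1+1 mod 2 = 0
  s[2] = (0001111000011110000111100001111)·(0101110101000001110011111000011) mod 2 = 0+0+0+1+1+1+0+0+0+0+0+0+0+0+0+0+0+0+0+0+1+1+1+0+0+0+0+0+0+1+1 mod 2 = 0
  s[3] = (0000000111111110000000011111111)·(0101110101000001110011111000011) mod 2 = 0+0+0+0+0+0+0+1+0+1+0+0+0+0+0+0+0+0+0+0+0+0+0+1+1+0+0+0+0+1+1 mod 2 = 0
  s[4] = (0000000000000001111111111111111)·(0101110101000001110011111000011) mod 2 = 0+0+0+0+0+0+0+0+0+0+0+0+0+0+0+1+1+1+0+0+1+1+1+1+1+0+0+0+0+1+1 mod 2 = 0
Syndrome = 00000
s = 0: no error detected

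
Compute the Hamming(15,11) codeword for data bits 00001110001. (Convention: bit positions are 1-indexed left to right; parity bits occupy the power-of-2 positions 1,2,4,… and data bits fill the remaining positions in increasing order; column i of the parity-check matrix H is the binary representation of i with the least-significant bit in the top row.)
Codeword c = d · G (mod 2), d = 00001110001:
  c[0] = d·G[:,0] = (00001110001)·(11011010101) mod 2 = 0+0+0+0+1+0+1+0+0+0+1 mod 2 = 1
  c[1] = d·G[:,1] = (00001110001)·(10110110011) mod 2 = 0+0+0+0+0+1+1+0+0+0+1 mod 2 = 1
  c[2] = d·G[:,2] = (00001110001)·(10000000000) mod 2 = 0+0+0+0+0+0+0+0+0+0+0 mod 2 = 0
  c[3] = d·G[:,3] = (00001110001)·(01110001111) mod 2 = 0+0+0+0+0+0+0+0+0+0+1 mod 2 = 1
  c[4] = d·G[:,4] = (00001110001)·(01000000000) mod 2 = 0+0+0+0+0+0+0+0+0+0+0 mod 2 = 0
  c[5] = d·G[:,5] = (00001110001)·(00100000000) mod 2 = 0+0+0+0+0+0+0+0+0+0+0 mod 2 = 0
  c[6] = d·G[:,6] = (00001110001)·(00010000000) mod 2 = 0+0+0+0+0+0+0+0+0+0+0 mod 2 = 0
  c[7] = d·G[:,7] = (00001110001)·(00001111111) mod 2 = 0+0+0+0+1+1+1+0+0+0+1 mod 2 = 0
  c[8] = d·G[:,8] = (00001110001)·(00001000000) mod 2 = 0+0+0+0+1+0+0+0+0+0+0 mod 2 = 1
  c[9] = d·G[:,9] = (00001110001)·(00000100000) mod 2 = 0+0+0+0+0+1+0+0+0+0+0 mod 2 = 1
  c[10] = d·G[:,10] = (00001110001)·(00000010000) mod 2 = 0+0+0+0+0+0+1+0+0+0+0 mod 2 = 1
  c[11] = d·G[:,11] = (00001110001)·(00000001000) mod 2 = 0+0+0+0+0+0+0+0+0+0+0 mod 2 = 0
  c[12] = d·G[:,12] = (00001110001)·(00000000100) mod 2 = 0+0+0+0+0+0+0+0+0+0+0 mod 2 = 0
  c[13] = d·G[:,13] = (00001110001)·(00000000010) mod 2 = 0+0+0+0+0+0+0+0+0+0+0 mod 2 = 0
  c[14] = d·G[:,14] = (00001110001)·(00000000001) mod 2 = 0+0+0+0+0+0+0+0+0+0+1 mod 2 = 1
Codeword = 110100001110001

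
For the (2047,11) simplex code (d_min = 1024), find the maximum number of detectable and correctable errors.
Detection only: up to d_min − 1 = 1023 errors.
Correction: up to ⌊(d_min − 1)/2⌋ = ⌊1023/2⌋ = 511 errors.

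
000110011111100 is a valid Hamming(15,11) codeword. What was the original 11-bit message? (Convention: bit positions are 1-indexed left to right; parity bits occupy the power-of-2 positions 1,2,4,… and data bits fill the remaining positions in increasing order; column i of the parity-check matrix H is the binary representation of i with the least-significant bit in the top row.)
Parity bits occupy power-of-2 positions; data bits are at positions {3,5,6,7,9,10,11,12,13,14,15} (1-indexed).
Extract: c[3]=0 c[5]=1 c[6]=0 c[7]=0 c[9]=1 c[10]=1 c[11]=1 c[12]=1 c[13]=1 c[14]=0 c[15]=0
Data = 01001111100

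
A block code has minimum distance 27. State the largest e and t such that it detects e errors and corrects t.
(a) Detection requires d_min ≥ e+1, so e ≤ d_min − 1 = 26.
(b) Correction requires d_min ≥ 2t+1, so t ≤ ⌊(d_min − 1)/2⌋ = ⌊26/2⌋ = 13.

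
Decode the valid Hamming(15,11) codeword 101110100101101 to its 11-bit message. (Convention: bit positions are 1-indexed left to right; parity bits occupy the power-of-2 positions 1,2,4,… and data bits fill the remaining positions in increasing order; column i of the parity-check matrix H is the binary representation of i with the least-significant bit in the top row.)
Parity bits occupy power-of-2 positions; data bits are at positions {3,5,6,7,9,10,11,12,13,14,15} (1-indexed).
Extract: c[3]=1 c[5]=1 c[6]=0 c[7]=1 c[9]=0 c[10]=1 c[11]=0 c[12]=1 c[13]=1 c[14]=0 c[15]=1
Data = 11010101101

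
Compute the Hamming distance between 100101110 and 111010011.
XOR = 011111101, count of 1s = 7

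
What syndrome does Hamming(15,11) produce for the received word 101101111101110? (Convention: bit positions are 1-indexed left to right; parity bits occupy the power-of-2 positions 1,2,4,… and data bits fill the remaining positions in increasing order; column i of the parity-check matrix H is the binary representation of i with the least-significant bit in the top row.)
Syndrome s = H · r^T (mod 2), r = 101101111101110:
  s[0] = (101010101010101)·(101101111101110) mod 2 = 1+0+1+0+0+0+1+0+1+0+0+0+1+0+0 mod 2 = 1
  s[1] = (011001100110011)·(101101111101110) mod 2 = 0+0+1+0+0+1+1+0+0+1+0+0+0+1+0 mod 2 = 1
  s[2] = (000111100001111)·(101101111101110) mod 2 = 0+0+0+1+0+1+1+0+0+0+0+1+1+1+0 mod 2 = 0
  s[3] = (000000011111111)·(101101111101110) mod 2 = 0+0+0+0+0+0+0+1+1+1+0+1+1+1+0 mod 2 = 0
Syndrome = 1100
Non-zero syndrome: error at position 3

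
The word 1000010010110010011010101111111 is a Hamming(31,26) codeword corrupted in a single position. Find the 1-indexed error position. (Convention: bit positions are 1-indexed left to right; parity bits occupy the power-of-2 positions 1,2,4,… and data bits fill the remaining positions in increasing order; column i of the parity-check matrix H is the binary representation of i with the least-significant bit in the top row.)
Syndrome s = H · r^T (mod 2), r = 1000010010110010011010101111111:
  s[0] = (1010101010101010101010101010101)·(1000010010110010011010101111111) mod 2 = 1+0+0+0+0+0+0+0+1+0+1+0+0+0+1+0+0+0+1+0+1+0+1+0+1+0+1+0+1+0+1 mod 2 = 1
  s[1] = (0110011001100110011001100110011)·(1000010010110010011010101111111) mod 2 = 0+0+0+0+0+1+0+0+0+0+1+0+0+0+1+0+0+1+1+0+0+0+1+0+0+1+1+0+0+1+1 mod 2 = 0
  s[2] = (0001111000011110000111100001111)·(1000010010110010011010101111111) mod 2 = 0+0+0+0+0+1+0+0+0+0+0+1+0+0+1+0+0+0+0+0+1+0+1+0+0+0+0+1+1+1+1 mod 2 = 1
  s[3] = (0000000111111110000000011111111)·(1000010010110010011010101111111) mod 2 = 0+0+0+0+0+0+0+0+1+0+1+1+0+0+1+0+0+0+0+0+0+0+0+0+1+1+1+1+1+1+1 mod 2 = 1
  s[4] = (0000000000000001111111111111111)·(1000010010110010011010101111111) mod 2 = 0+0+0+0+0+0+0+0+0+0+0+0+0+0+0+0+0+1+1+0+1+0+1+0+1+1+1+1+1+1+1 mod 2 = 1
Syndrome = 10111
Column i of H is the binary representation of i, so the syndrome is the binary index of the flipped bit.
Read s = 10111 with s[0] as LSB: 1·2^0 + 0·2^1 + 1·2^2 + 1·2^3 + 1·2^4 = 29.
Error is at bit position 29.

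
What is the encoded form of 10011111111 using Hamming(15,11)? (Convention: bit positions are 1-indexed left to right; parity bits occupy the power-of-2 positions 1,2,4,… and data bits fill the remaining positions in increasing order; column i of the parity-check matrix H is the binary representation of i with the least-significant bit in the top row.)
Codeword c = d · G (mod 2), d = 10011111111:
  c[0] = d·G[:,0] = (10011111111)·(11011010101) mod 2 = 1+0+0+1+1+0+1+0+1+0+1 mod 2 = 0
  c[1] = d·G[:,1] = (10011111111)·(10110110011) mod 2 = 1+0+0+1+0+1+1+0+0+1+1 mod 2 = 0
  c[2] = d·G[:,2] = (10011111111)·(10000000000) mod 2 = 1+0+0+0+0+0+0+0+0+0+0 mod 2 = 1
  c[3] = d·G[:,3] = (10011111111)·(01110001111) mod 2 = 0+0+0+1+0+0+0+1+1+1+1 mod 2 = 1
  c[4] = d·G[:,4] = (10011111111)·(01000000000) mod 2 = 0+0+0+0+0+0+0+0+0+0+0 mod 2 = 0
  c[5] = d·G[:,5] = (10011111111)·(00100000000) mod 2 = 0+0+0+0+0+0+0+0+0+0+0 mod 2 = 0
  c[6] = d·G[:,6] = (10011111111)·(00010000000) mod 2 = 0+0+0+1+0+0+0+0+0+0+0 mod 2 = 1
  c[7] = d·G[:,7] = (10011111111)·(00001111111) mod 2 = 0+0+0+0+1+1+1+1+1+1+1 mod 2 = 1
  c[8] = d·G[:,8] = (10011111111)·(00001000000) mod 2 = 0+0+0+0+1+0+0+0+0+0+0 mod 2 = 1
  c[9] = d·G[:,9] = (10011111111)·(00000100000) mod 2 = 0+0+0+0+0+1+0+0+0+0+0 mod 2 = 1
  c[10] = d·G[:,10] = (10011111111)·(00000010000) mod 2 = 0+0+0+0+0+0+1+0+0+0+0 mod 2 = 1
  c[11] = d·G[:,11] = (10011111111)·(00000001000) mod 2 = 0+0+0+0+0+0+0+1+0+0+0 mod 2 = 1
  c[12] = d·G[:,12] = (10011111111)·(00000000100) mod 2 = 0+0+0+0+0+0+0+0+1+0+0 mod 2 = 1
  c[13] = d·G[:,13] = (10011111111)·(00000000010) mod 2 = 0+0+0+0+0+0+0+0+0+1+0 mod 2 = 1
  c[14] = d·G[:,14] = (10011111111)·(00000000001) mod 2 = 0+0+0+0+0+0+0+0+0+0+1 mod 2 = 1
Codeword = 001100111111111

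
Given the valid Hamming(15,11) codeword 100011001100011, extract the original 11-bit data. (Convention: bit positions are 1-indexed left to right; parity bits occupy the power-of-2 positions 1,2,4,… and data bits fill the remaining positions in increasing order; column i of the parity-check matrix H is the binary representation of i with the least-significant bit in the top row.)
Parity bits occupy power-of-2 positions; data bits are at positions {3,5,6,7,9,10,11,12,13,14,15} (1-indexed).
Extract: c[3]=0 c[5]=1 c[6]=1 c[7]=0 c[9]=1 c[10]=1 c[11]=0 c[12]=0 c[13]=0 c[14]=1 c[15]=1
Data = 01101100011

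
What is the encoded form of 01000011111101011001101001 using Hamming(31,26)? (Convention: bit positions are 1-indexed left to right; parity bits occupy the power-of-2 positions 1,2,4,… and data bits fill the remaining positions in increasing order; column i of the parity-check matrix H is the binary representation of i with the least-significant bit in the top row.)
Codeword c = d · G (mod 2), d = 01000011111101011001101001:
  c[0] = d·G[:,0] = (01000011111101011001101001)·(11011010101101010101010101) mod 2 = 0+1+0+0+0+0+1+0+1+0+1+1+0+1+0+1+0+0+0+1+0+0+0+0+0+1 mod 2 = 1
  c[1] = d·G[:,1] = (01000011111101011001101001)·(10110110011011001100110011) mod 2 = 0+0+0+0+0+0+1+0+0+1+1+0+0+1+0+0+1+0+0+0+1+0+0+0+0+1 mod 2 = 1
  c[2] = d·G[:,2] = (01000011111101011001101001)·(10000000000000000000000000) mod 2 = 0+0+0+0+0+0+0+0+0+0+0+0+0+0+0+0+0+0+0+0+0+0+0+0+0+0 mod 2 = 0
  c[3] = d·G[:,3] = (01000011111101011001101001)·(01110001111000111100001111) mod 2 = 0+1+0+0+0+0+0+1+1+1+1+0+0+0+0+1+1+0+0+0+0+0+1+0+0+1 mod 2 = 1
  c[4] = d·G[:,4] = (01000011111101011001101001)·(01000000000000000000000000) mod 2 = 0+1+0+0+0+0+0+0+0+0+0+0+0+0+0+0+0+0+0+0+0+0+0+0+0+0 mod 2 = 1
  c[5] = d·G[:,5] = (01000011111101011001101001)·(00100000000000000000000000) mod 2 = 0+0+0+0+0+0+0+0+0+0+0+0+0+0+0+0+0+0+0+0+0+0+0+0+0+0 mod 2 = 0
  c[6] = d·G[:,6] = (01000011111101011001101001)·(00010000000000000000000000) mod 2 = 0+0+0+0+0+0+0+0+0+0+0+0+0+0+0+0+0+0+0+0+0+0+0+0+0+0 mod 2 = 0
  c[7] = d·G[:,7] = (01000011111101011001101001)·(00001111111000000011111111) mod 2 = 0+0+0+0+0+0+1+1+1+1+1+0+0+0+0+0+0+0+0+1+1+0+1+0+0+1 mod 2 = 1
  c[8] = d·G[:,8] = (01000011111101011001101001)·(00001000000000000000000000) mod 2 = 0+0+0+0+0+0+0+0+0+0+0+0+0+0+0+0+0+0+0+0+0+0+0+0+0+0 mod 2 = 0
  c[9] = d·G[:,9] = (01000011111101011001101001)·(00000100000000000000000000) mod 2 = 0+0+0+0+0+0+0+0+0+0+0+0+0+0+0+0+0+0+0+0+0+0+0+0+0+0 mod 2 = 0
  c[10] = d·G[:,10] = (01000011111101011001101001)·(00000010000000000000000000) mod 2 = 0+0+0+0+0+0+1+0+0+0+0+0+0+0+0+0+0+0+0+0+0+0+0+0+0+0 mod 2 = 1
  c[11] = d·G[:,11] = (01000011111101011001101001)·(00000001000000000000000000) mod 2 = 0+0+0+0+0+0+0+1+0+0+0+0+0+0+0+0+0+0+0+0+0+0+0+0+0+0 mod 2 = 1
  c[12] = d·G[:,12] = (01000011111101011001101001)·(00000000100000000000000000) mod 2 = 0+0+0+0+0+0+0+0+1+0+0+0+0+0+0+0+0+0+0+0+0+0+0+0+0+0 mod 2 = 1
  c[13] = d·G[:,13] = (01000011111101011001101001)·(00000000010000000000000000) mod 2 = 0+0+0+0+0+0+0+0+0+1+0+0+0+0+0+0+0+0+0+0+0+0+0+0+0+0 mod 2 = 1
  c[14] = d·G[:,14] = (01000011111101011001101001)·(00000000001000000000000000) mod 2 = 0+0+0+0+0+0+0+0+0+0+1+0+0+0+0+0+0+0+0+0+0+0+0+0+0+0 mod 2 = 1
  c[15] = d·G[:,15] = (01000011111101011001101001)·(00000000000111111111111111) mod 2 = 0+0+0+0+0+0+0+0+0+0+0+1+0+1+0+1+1+0+0+1+1+0+1+0+0+1 mod 2 = 0
  c[16] = d·G[:,16] = (01000011111101011001101001)·(00000000000100000000000000) mod 2 = 0+0+0+0+0+0+0+0+0+0+0+1+0+0+0+0+0+0+0+0+0+0+0+0+0+0 mod 2 = 1
  c[17] = d·G[:,17] = (01000011111101011001101001)·(00000000000010000000000000) mod 2 = 0+0+0+0+0+0+0+0+0+0+0+0+0+0+0+0+0+0+0+0+0+0+0+0+0+0 mod 2 = 0
  c[18] = d·G[:,18] = (01000011111101011001101001)·(00000000000001000000000000) mod 2 = 0+0+0+0+0+0+0+0+0+0+0+0+0+1+0+0+0+0+0+0+0+0+0+0+0+0 mod 2 = 1
  c[19] = d·G[:,19] = (01000011111101011001101001)·(00000000000000100000000000) mod 2 = 0+0+0+0+0+0+0+0+0+0+0+0+0+0+0+0+0+0+0+0+0+0+0+0+0+0 mod 2 = 0
  c[20] = d·G[:,20] = (01000011111101011001101001)·(00000000000000010000000000) mod 2 = 0+0+0+0+0+0+0+0+0+0+0+0+0+0+0+1+0+0+0+0+0+0+0+0+0+0 mod 2 = 1
  c[21] = d·G[:,21] = (01000011111101011001101001)·(00000000000000001000000000) mod 2 = 0+0+0+0+0+0+0+0+0+0+0+0+0+0+0+0+1+0+0+0+0+0+0+0+0+0 mod 2 = 1
  c[22] = d·G[:,22] = (01000011111101011001101001)·(00000000000000000100000000) mod 2 = 0+0+0+0+0+0+0+0+0+0+0+0+0+0+0+0+0+0+0+0+0+0+0+0+0+0 mod 2 = 0
  c[23] = d·G[:,23] = (01000011111101011001101001)·(00000000000000000010000000) mod 2 = 0+0+0+0+0+0+0+0+0+0+0+0+0+0+0+0+0+0+0+0+0+0+0+0+0+0 mod 2 = 0
  c[24] = d·G[:,24] = (01000011111101011001101001)·(00000000000000000001000000) mod 2 = 0+0+0+0+0+0+0+0+0+0+0+0+0+0+0+0+0+0+0+1+0+0+0+0+0+0 mod 2 = 1
  c[25] = d·G[:,25] = (01000011111101011001101001)·(00000000000000000000100000) mod 2 = 0+0+0+0+0+0+0+0+0+0+0+0+0+0+0+0+0+0+0+0+1+0+0+0+0+0 mod 2 = 1
  c[26] = d·G[:,26] = (01000011111101011001101001)·(00000000000000000000010000) mod 2 = 0+0+0+0+0+0+0+0+0+0+0+0+0+0+0+0+0+0+0+0+0+0+0+0+0+0 mod 2 = 0
  c[27] = d·G[:,27] = (01000011111101011001101001)·(00000000000000000000001000) mod 2 = 0+0+0+0+0+0+0+0+0+0+0+0+0+0+0+0+0+0+0+0+0+0+1+0+0+0 mod 2 = 1
  c[28] = d·G[:,28] = (01000011111101011001101001)·(00000000000000000000000100) mod 2 = 0+0+0+0+0+0+0+0+0+0+0+0+0+0+0+0+0+0+0+0+0+0+0+0+0+0 mod 2 = 0
  c[29] = d·G[:,29] = (01000011111101011001101001)·(00000000000000000000000010) mod 2 = 0+0+0+0+0+0+0+0+0+0+0+0+0+0+0+0+0+0+0+0+0+0+0+0+0+0 mod 2 = 0
  c[30] = d·G[:,30] = (01000011111101011001101001)·(00000000000000000000000001) mod 2 = 0+0+0+0+0+0+0+0+0+0+0+0+0+0+0+0+0+0+0+0+0+0+0+0+0+1 mod 2 = 1
Codeword = 1101100100111110101011001101001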